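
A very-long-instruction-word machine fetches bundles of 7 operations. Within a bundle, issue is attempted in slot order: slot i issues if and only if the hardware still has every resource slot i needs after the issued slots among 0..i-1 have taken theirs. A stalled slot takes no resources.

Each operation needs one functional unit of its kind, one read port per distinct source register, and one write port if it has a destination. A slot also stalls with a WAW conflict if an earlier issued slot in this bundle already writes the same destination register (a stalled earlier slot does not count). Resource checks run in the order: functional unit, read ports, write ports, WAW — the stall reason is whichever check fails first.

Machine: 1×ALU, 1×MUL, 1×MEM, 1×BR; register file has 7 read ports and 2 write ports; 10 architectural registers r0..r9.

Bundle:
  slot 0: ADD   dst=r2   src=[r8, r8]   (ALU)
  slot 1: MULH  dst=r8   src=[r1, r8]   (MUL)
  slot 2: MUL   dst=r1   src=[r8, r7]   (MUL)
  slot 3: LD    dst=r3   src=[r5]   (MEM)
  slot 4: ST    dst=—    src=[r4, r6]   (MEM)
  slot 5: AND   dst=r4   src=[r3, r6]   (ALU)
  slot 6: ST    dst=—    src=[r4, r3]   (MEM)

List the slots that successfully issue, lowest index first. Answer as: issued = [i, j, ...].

issued = [0, 1, 4]

  0. ALU→r2 ⇒ go  {0A/1Mu/1Ld/1B | 6r 1w}
  1. MUL→r8 ⇒ go  {0A/0Mu/1Ld/1B | 4r 0w}
  2. MUL→r1 ⇒ no(FU)  {0A/0Mu/1Ld/1B | 4r 0w}
  3. MEM→r3 ⇒ no(WR_PORT)  {0A/0Mu/1Ld/1B | 4r 0w}
  4. MEM ⇒ go  {0A/0Mu/0Ld/1B | 2r 0w}
  5. ALU→r4 ⇒ no(FU)  {0A/0Mu/0Ld/1B | 2r 0w}
  6. MEM ⇒ no(FU)  {0A/0Mu/0Ld/1B | 2r 0w}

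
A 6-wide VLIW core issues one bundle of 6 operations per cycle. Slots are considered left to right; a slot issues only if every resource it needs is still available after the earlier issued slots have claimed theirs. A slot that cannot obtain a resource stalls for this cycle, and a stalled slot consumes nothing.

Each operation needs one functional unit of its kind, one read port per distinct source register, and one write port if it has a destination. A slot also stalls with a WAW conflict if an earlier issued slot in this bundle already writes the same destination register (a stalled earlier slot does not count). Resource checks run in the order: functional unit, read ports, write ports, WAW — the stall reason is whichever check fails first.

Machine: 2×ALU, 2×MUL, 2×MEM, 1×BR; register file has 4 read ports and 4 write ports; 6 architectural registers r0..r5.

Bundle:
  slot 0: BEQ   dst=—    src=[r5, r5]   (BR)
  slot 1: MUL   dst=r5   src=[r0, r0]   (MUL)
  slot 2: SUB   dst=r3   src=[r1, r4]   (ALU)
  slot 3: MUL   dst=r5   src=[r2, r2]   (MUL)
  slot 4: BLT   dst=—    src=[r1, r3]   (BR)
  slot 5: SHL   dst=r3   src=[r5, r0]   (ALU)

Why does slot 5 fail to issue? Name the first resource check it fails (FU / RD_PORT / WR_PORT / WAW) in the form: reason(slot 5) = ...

reason(slot 5) = RD_PORT

#0 BR src=r5,r5 dispatched  <A:2 Mu:2 Ld:2 B:0 rd:3 wr:4>
#1 MUL src=r0,r0 dispatched  <A:2 Mu:1 Ld:2 B:0 rd:2 wr:3>
#2 ALU src=r1,r4 dispatched  <A:1 Mu:1 Ld:2 B:0 rd:0 wr:2>
#3 MUL src=r2,r2 held:RD_PORT  <A:1 Mu:1 Ld:2 B:0 rd:0 wr:2>
#4 BR src=r1,r3 held:FU  <A:1 Mu:1 Ld:2 B:0 rd:0 wr:2>
#5 ALU src=r5,r0 held:RD_PORT  <A:1 Mu:1 Ld:2 B:0 rd:0 wr:2>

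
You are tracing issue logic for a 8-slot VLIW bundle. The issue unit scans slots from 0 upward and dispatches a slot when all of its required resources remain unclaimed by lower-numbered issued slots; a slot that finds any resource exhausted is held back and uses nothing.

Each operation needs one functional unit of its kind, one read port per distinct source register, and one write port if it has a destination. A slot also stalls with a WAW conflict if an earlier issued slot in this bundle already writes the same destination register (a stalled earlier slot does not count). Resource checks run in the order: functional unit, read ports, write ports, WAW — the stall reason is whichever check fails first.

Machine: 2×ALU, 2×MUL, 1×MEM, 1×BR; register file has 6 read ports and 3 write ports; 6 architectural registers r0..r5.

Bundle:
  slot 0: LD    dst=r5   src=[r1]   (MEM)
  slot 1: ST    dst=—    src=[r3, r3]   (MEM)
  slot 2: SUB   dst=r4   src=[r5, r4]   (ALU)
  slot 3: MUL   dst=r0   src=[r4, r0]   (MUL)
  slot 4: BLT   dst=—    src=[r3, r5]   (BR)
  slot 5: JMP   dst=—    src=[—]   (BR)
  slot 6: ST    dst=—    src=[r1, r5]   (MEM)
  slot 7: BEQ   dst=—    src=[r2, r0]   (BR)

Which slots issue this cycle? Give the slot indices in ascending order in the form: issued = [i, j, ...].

issued = [0, 2, 3, 5]

(0) want 1×MEM +1rd +1wr — yes → AL2|MU2|ME0|BR1|rd5|wr2
(1) want 1×MEM +1rd +0wr — FU → AL2|MU2|ME0|BR1|rd5|wr2
(2) want 1×ALU +2rd +1wr — yes → AL1|MU2|ME0|BR1|rd3|wr1
(3) want 1×MUL +2rd +1wr — yes → AL1|MU1|ME0|BR1|rd1|wr0
(4) want 1×BR +2rd +0wr — RD_PORT → AL1|MU1|ME0|BR1|rd1|wr0
(5) want 1×BR +0rd +0wr — yes → AL1|MU1|ME0|BR0|rd1|wr0
(6) want 1×MEM +2rd +0wr — FU → AL1|MU1|ME0|BR0|rd1|wr0
(7) want 1×BR +2rd +0wr — FU → AL1|MU1|ME0|BR0|rd1|wr0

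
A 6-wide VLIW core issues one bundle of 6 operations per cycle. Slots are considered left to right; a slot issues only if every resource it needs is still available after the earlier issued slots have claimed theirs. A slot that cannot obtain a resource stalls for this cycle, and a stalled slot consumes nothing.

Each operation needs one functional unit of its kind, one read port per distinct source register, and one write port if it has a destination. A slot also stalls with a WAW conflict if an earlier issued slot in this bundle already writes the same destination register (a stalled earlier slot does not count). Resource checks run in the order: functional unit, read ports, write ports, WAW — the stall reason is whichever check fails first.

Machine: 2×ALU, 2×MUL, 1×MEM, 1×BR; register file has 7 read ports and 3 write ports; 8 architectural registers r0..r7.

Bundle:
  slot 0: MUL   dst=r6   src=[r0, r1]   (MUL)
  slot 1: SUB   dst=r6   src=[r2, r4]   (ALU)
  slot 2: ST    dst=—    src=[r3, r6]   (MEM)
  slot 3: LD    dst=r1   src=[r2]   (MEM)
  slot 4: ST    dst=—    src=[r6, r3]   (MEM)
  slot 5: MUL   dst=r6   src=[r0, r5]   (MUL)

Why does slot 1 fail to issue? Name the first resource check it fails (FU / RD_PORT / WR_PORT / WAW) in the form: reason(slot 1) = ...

slot 0 (MUL): ISSUE — free A2,Mu1,Ld1,B1 rp5 wp2
slot 1 (ALU): stall WAW — free A2,Mu1,Ld1,B1 rp5 wp2
slot 2 (MEM): ISSUE — free A2,Mu1,Ld0,B1 rp3 wp2
slot 3 (MEM): stall FU — free A2,Mu1,Ld0,B1 rp3 wp2
slot 4 (MEM): stall FU — free A2,Mu1,Ld0,B1 rp3 wp2
slot 5 (MUL): stall WAW — free A2,Mu1,Ld0,B1 rp3 wp2

reason(slot 1) = WAW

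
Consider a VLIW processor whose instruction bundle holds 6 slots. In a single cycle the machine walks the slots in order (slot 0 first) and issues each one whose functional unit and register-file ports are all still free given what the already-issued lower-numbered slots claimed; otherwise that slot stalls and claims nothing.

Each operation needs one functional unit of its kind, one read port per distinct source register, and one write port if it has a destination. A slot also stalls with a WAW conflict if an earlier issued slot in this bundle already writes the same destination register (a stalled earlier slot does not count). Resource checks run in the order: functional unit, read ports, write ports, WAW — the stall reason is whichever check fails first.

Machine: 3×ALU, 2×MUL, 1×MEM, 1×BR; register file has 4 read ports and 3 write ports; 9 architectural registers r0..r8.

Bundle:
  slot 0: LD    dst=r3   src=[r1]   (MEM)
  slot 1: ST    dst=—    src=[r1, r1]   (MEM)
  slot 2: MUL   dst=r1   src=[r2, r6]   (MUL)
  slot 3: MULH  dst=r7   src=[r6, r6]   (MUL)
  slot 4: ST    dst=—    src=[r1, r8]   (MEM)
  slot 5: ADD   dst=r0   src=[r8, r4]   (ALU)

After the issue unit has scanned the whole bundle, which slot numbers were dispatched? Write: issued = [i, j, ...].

issued = [0, 2, 3]

(0) want 1×MEM +1rd +1wr — yes → AL3|MU2|ME0|BR1|rd3|wr2
(1) want 1×MEM +1rd +0wr — FU → AL3|MU2|ME0|BR1|rd3|wr2
(2) want 1×MUL +2rd +1wr — yes → AL3|MU1|ME0|BR1|rd1|wr1
(3) want 1×MUL +1rd +1wr — yes → AL3|MU0|ME0|BR1|rd0|wr0
(4) want 1×MEM +2rd +0wr — FU → AL3|MU0|ME0|BR1|rd0|wr0
(5) want 1×ALU +2rd +1wr — RD_PORT → AL3|MU0|ME0|BR1|rd0|wr0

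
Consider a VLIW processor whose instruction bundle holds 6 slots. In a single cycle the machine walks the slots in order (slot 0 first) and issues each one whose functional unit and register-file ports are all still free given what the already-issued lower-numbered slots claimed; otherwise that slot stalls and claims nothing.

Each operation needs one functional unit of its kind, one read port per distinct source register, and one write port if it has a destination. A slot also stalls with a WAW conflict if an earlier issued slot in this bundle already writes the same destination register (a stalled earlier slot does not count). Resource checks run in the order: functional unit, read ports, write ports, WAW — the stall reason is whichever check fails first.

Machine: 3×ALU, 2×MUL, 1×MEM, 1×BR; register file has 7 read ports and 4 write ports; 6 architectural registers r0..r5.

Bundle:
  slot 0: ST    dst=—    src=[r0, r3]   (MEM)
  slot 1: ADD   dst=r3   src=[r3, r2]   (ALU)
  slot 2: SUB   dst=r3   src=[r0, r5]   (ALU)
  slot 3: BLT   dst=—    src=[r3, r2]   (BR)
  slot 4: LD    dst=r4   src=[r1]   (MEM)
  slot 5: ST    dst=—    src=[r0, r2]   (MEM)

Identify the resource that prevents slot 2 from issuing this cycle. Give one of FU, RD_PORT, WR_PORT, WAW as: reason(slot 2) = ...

[0] MEM needs rd=2 wr=0: ok; after: ALU=3 MUL=2 MEM=0 BR=1, R=5, W=4
[1] ALU needs rd=2 wr=1: ok; after: ALU=2 MUL=2 MEM=0 BR=1, R=3, W=3
[2] ALU needs rd=2 wr=1: WAW; after: ALU=2 MUL=2 MEM=0 BR=1, R=3, W=3
[3] BR needs rd=2 wr=0: ok; after: ALU=2 MUL=2 MEM=0 BR=0, R=1, W=3
[4] MEM needs rd=1 wr=1: FU; after: ALU=2 MUL=2 MEM=0 BR=0, R=1, W=3
[5] MEM needs rd=2 wr=0: FU; after: ALU=2 MUL=2 MEM=0 BR=0, R=1, W=3

reason(slot 2) = WAW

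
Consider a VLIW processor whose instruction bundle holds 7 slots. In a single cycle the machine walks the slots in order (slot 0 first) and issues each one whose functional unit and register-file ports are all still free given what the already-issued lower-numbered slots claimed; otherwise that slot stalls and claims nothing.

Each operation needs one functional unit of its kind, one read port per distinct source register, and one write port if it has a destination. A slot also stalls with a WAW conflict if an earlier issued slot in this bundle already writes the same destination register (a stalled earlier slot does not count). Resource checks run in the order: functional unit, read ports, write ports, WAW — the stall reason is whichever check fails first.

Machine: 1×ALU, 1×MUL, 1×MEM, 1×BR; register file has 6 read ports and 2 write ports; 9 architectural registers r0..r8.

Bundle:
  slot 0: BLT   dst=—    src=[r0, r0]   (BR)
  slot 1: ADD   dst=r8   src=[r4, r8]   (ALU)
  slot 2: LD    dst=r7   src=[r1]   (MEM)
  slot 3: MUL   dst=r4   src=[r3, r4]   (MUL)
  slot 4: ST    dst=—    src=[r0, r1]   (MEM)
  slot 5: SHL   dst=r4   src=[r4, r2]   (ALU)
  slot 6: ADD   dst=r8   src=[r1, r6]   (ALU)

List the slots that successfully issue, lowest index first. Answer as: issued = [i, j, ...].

[0] BR needs rd=1 wr=0: ok; after: ALU=1 MUL=1 MEM=1 BR=0, R=5, W=2
[1] ALU needs rd=2 wr=1: ok; after: ALU=0 MUL=1 MEM=1 BR=0, R=3, W=1
[2] MEM needs rd=1 wr=1: ok; after: ALU=0 MUL=1 MEM=0 BR=0, R=2, W=0
[3] MUL needs rd=2 wr=1: WR_PORT; after: ALU=0 MUL=1 MEM=0 BR=0, R=2, W=0
[4] MEM needs rd=2 wr=0: FU; after: ALU=0 MUL=1 MEM=0 BR=0, R=2, W=0
[5] ALU needs rd=2 wr=1: FU; after: ALU=0 MUL=1 MEM=0 BR=0, R=2, W=0
[6] ALU needs rd=2 wr=1: FU; after: ALU=0 MUL=1 MEM=0 BR=0, R=2, W=0

issued = [0, 1, 2]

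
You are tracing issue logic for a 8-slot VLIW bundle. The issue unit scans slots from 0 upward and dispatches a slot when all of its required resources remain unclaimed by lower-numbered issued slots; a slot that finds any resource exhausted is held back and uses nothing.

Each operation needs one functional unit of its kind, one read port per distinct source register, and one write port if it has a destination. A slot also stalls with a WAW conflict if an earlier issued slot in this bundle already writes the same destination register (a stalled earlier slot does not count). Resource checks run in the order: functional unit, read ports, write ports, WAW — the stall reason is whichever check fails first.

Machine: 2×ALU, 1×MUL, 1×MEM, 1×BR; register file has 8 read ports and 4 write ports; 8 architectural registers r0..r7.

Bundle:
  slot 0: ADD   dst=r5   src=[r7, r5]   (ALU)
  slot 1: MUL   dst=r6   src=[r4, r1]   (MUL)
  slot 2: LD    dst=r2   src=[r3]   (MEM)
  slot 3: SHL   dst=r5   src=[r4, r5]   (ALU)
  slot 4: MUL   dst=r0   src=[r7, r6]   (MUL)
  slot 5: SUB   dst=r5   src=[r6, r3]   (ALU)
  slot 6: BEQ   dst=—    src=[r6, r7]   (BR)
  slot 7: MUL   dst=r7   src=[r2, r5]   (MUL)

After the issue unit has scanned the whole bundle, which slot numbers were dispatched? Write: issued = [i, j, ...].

slot 0 (ALU): ISSUE — free A1,Mu1,Ld1,B1 rp6 wp3
slot 1 (MUL): ISSUE — free A1,Mu0,Ld1,B1 rp4 wp2
slot 2 (MEM): ISSUE — free A1,Mu0,Ld0,B1 rp3 wp1
slot 3 (ALU): stall WAW — free A1,Mu0,Ld0,B1 rp3 wp1
slot 4 (MUL): stall FU — free A1,Mu0,Ld0,B1 rp3 wp1
slot 5 (ALU): stall WAW — free A1,Mu0,Ld0,B1 rp3 wp1
slot 6 (BR): ISSUE — free A1,Mu0,Ld0,B0 rp1 wp1
slot 7 (MUL): stall FU — free A1,Mu0,Ld0,B0 rp1 wp1

issued = [0, 1, 2, 6]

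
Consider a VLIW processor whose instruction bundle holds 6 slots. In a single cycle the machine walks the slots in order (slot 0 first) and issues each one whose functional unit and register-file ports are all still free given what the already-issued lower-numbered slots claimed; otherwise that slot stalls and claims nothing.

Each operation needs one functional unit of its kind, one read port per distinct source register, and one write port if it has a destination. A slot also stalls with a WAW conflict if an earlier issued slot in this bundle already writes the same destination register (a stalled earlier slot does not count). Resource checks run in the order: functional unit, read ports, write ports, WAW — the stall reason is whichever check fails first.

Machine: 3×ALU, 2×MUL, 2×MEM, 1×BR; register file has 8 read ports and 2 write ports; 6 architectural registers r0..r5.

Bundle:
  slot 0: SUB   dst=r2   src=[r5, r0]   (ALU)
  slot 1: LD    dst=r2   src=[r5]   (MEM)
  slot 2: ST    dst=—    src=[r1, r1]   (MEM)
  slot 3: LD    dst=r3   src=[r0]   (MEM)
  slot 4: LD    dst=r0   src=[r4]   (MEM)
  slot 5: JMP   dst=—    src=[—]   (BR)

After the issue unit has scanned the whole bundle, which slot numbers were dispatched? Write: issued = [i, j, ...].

issued = [0, 2, 3, 5]

  0. ALU→r2 ⇒ go  {2A/2Mu/2Ld/1B | 6r 1w}
  1. MEM→r2 ⇒ no(WAW)  {2A/2Mu/2Ld/1B | 6r 1w}
  2. MEM ⇒ go  {2A/2Mu/1Ld/1B | 5r 1w}
  3. MEM→r3 ⇒ go  {2A/2Mu/0Ld/1B | 4r 0w}
  4. MEM→r0 ⇒ no(FU)  {2A/2Mu/0Ld/1B | 4r 0w}
  5. BR ⇒ go  {2A/2Mu/0Ld/0B | 4r 0w}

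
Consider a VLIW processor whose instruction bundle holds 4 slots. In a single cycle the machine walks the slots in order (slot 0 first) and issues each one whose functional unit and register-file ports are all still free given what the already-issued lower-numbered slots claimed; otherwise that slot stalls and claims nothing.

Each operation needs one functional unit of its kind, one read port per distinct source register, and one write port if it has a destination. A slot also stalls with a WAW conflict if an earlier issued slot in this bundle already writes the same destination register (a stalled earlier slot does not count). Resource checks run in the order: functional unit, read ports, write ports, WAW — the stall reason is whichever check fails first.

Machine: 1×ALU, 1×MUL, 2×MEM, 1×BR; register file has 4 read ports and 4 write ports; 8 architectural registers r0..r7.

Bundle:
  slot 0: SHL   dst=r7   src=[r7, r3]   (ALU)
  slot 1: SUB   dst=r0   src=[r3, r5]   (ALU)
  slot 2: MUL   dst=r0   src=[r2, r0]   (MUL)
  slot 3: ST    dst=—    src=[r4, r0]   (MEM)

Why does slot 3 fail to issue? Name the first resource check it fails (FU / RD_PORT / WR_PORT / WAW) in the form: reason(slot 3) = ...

[0] ALU needs rd=2 wr=1: ok; after: ALU=0 MUL=1 MEM=2 BR=1, R=2, W=3
[1] ALU needs rd=2 wr=1: FU; after: ALU=0 MUL=1 MEM=2 BR=1, R=2, W=3
[2] MUL needs rd=2 wr=1: ok; after: ALU=0 MUL=0 MEM=2 BR=1, R=0, W=2
[3] MEM needs rd=2 wr=0: RD_PORT; after: ALU=0 MUL=0 MEM=2 BR=1, R=0, W=2

reason(slot 3) = RD_PORT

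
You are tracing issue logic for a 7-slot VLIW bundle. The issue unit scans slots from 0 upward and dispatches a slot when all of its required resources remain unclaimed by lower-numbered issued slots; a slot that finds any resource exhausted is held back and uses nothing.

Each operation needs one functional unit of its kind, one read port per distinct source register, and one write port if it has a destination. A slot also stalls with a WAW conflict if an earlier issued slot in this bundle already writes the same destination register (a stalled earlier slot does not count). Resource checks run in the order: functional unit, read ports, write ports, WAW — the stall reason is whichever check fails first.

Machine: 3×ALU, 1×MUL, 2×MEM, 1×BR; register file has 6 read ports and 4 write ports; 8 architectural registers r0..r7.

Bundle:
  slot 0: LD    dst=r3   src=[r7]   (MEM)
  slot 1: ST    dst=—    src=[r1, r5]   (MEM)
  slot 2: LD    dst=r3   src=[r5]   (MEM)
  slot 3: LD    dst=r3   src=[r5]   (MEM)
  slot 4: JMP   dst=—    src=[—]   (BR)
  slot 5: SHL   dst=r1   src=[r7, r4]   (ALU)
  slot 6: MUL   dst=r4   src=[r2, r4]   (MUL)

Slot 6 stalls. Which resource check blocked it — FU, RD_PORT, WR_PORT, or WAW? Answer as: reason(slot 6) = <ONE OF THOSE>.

  0. MEM→r3 ⇒ go  {3A/1Mu/1Ld/1B | 5r 3w}
  1. MEM ⇒ go  {3A/1Mu/0Ld/1B | 3r 3w}
  2. MEM→r3 ⇒ no(FU)  {3A/1Mu/0Ld/1B | 3r 3w}
  3. MEM→r3 ⇒ no(FU)  {3A/1Mu/0Ld/1B | 3r 3w}
  4. BR ⇒ go  {3A/1Mu/0Ld/0B | 3r 3w}
  5. ALU→r1 ⇒ go  {2A/1Mu/0Ld/0B | 1r 2w}
  6. MUL→r4 ⇒ no(RD_PORT)  {2A/1Mu/0Ld/0B | 1r 2w}

reason(slot 6) = RD_PORT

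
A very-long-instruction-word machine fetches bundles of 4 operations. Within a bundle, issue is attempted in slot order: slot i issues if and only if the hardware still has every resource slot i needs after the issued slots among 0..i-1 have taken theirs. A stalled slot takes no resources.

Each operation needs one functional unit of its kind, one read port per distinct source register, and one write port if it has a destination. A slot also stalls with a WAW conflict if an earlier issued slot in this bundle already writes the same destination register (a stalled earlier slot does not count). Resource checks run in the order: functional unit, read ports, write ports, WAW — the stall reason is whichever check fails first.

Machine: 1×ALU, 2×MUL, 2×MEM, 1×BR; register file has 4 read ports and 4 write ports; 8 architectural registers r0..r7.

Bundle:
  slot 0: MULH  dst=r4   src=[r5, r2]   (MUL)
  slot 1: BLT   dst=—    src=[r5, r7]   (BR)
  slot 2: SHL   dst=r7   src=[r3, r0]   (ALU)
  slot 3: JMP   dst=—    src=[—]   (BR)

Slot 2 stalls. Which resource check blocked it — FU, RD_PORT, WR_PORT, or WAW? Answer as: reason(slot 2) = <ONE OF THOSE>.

slot 0 (MUL): ISSUE — free A1,Mu1,Ld2,B1 rp2 wp3
slot 1 (BR): ISSUE — free A1,Mu1,Ld2,B0 rp0 wp3
slot 2 (ALU): stall RD_PORT — free A1,Mu1,Ld2,B0 rp0 wp3
slot 3 (BR): stall FU — free A1,Mu1,Ld2,B0 rp0 wp3

reason(slot 2) = RD_PORT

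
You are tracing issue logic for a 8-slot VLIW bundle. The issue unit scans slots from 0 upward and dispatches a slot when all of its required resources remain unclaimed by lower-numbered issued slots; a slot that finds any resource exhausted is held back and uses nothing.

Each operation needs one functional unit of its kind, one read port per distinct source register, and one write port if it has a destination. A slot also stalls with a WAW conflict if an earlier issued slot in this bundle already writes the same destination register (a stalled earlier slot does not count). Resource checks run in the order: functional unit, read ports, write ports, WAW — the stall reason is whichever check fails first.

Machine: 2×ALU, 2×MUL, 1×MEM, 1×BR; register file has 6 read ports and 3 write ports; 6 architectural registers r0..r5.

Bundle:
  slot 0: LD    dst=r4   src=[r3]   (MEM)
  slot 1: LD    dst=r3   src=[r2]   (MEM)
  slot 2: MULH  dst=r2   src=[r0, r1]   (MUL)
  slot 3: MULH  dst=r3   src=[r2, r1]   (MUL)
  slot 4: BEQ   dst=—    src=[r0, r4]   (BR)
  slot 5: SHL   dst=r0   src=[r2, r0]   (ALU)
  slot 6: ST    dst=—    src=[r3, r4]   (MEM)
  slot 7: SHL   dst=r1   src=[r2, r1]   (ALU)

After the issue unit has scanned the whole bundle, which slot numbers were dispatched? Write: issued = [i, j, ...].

#0 MEM src=r3 dispatched  <A:2 Mu:2 Ld:0 B:1 rd:5 wr:2>
#1 MEM src=r2 held:FU  <A:2 Mu:2 Ld:0 B:1 rd:5 wr:2>
#2 MUL src=r0,r1 dispatched  <A:2 Mu:1 Ld:0 B:1 rd:3 wr:1>
#3 MUL src=r2,r1 dispatched  <A:2 Mu:0 Ld:0 B:1 rd:1 wr:0>
#4 BR src=r0,r4 held:RD_PORT  <A:2 Mu:0 Ld:0 B:1 rd:1 wr:0>
#5 ALU src=r2,r0 held:RD_PORT  <A:2 Mu:0 Ld:0 B:1 rd:1 wr:0>
#6 MEM src=r3,r4 held:FU  <A:2 Mu:0 Ld:0 B:1 rd:1 wr:0>
#7 ALU src=r2,r1 held:RD_PORT  <A:2 Mu:0 Ld:0 B:1 rd:1 wr:0>

issued = [0, 2, 3]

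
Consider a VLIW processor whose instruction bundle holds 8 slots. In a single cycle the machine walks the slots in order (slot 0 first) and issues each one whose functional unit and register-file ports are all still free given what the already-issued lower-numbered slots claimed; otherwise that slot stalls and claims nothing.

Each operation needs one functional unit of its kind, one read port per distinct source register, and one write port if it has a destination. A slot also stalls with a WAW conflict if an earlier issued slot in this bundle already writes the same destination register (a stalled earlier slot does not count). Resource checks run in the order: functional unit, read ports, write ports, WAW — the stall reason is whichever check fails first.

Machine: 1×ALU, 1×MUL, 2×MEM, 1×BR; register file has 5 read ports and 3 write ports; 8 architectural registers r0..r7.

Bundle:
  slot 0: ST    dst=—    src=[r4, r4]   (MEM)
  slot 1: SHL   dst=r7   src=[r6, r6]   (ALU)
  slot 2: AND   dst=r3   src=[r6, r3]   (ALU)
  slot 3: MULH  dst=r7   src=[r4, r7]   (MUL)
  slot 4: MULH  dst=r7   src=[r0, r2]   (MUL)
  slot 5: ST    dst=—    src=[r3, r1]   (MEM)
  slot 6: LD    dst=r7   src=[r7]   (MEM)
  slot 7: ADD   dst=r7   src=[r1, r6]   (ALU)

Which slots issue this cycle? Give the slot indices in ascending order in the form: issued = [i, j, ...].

#0 MEM src=r4,r4 dispatched  <A:1 Mu:1 Ld:1 B:1 rd:4 wr:3>
#1 ALU src=r6,r6 dispatched  <A:0 Mu:1 Ld:1 B:1 rd:3 wr:2>
#2 ALU src=r6,r3 held:FU  <A:0 Mu:1 Ld:1 B:1 rd:3 wr:2>
#3 MUL src=r4,r7 held:WAW  <A:0 Mu:1 Ld:1 B:1 rd:3 wr:2>
#4 MUL src=r0,r2 held:WAW  <A:0 Mu:1 Ld:1 B:1 rd:3 wr:2>
#5 MEM src=r3,r1 dispatched  <A:0 Mu:1 Ld:0 B:1 rd:1 wr:2>
#6 MEM src=r7 held:FU  <A:0 Mu:1 Ld:0 B:1 rd:1 wr:2>
#7 ALU src=r1,r6 held:FU  <A:0 Mu:1 Ld:0 B:1 rd:1 wr:2>

issued = [0, 1, 5]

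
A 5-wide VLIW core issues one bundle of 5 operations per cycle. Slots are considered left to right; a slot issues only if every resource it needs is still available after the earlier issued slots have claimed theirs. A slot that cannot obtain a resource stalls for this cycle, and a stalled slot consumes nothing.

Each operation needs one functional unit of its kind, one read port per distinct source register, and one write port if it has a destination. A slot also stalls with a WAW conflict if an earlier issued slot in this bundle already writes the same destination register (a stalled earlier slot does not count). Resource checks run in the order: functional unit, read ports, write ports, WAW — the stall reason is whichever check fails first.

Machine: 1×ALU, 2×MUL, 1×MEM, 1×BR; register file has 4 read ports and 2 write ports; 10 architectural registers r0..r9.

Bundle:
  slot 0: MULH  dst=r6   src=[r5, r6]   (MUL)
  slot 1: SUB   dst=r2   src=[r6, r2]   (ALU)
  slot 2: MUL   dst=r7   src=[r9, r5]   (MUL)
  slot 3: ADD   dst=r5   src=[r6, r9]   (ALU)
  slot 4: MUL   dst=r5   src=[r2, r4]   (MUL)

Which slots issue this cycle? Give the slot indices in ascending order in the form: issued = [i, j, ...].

[0] MUL needs rd=2 wr=1: ok; after: ALU=1 MUL=1 MEM=1 BR=1, R=2, W=1
[1] ALU needs rd=2 wr=1: ok; after: ALU=0 MUL=1 MEM=1 BR=1, R=0, W=0
[2] MUL needs rd=2 wr=1: RD_PORT; after: ALU=0 MUL=1 MEM=1 BR=1, R=0, W=0
[3] ALU needs rd=2 wr=1: FU; after: ALU=0 MUL=1 MEM=1 BR=1, R=0, W=0
[4] MUL needs rd=2 wr=1: RD_PORT; after: ALU=0 MUL=1 MEM=1 BR=1, R=0, W=0

issued = [0, 1]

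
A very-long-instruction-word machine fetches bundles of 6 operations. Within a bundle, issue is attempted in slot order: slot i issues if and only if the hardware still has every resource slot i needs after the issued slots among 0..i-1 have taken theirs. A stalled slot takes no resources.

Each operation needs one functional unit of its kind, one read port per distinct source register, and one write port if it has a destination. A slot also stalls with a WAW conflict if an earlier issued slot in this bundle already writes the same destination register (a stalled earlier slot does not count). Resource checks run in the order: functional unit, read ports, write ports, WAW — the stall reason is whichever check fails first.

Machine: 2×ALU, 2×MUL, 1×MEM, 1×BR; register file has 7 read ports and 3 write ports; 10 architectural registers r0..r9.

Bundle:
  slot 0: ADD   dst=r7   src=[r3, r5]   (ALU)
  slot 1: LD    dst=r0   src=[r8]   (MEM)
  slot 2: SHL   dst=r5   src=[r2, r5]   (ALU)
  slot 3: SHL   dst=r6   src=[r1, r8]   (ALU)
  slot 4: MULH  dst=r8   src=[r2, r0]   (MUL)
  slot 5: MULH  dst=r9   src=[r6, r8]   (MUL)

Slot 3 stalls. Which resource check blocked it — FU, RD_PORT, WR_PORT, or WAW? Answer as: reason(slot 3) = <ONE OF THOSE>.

#0 ALU src=r3,r5 dispatched  <A:1 Mu:2 Ld:1 B:1 rd:5 wr:2>
#1 MEM src=r8 dispatched  <A:1 Mu:2 Ld:0 B:1 rd:4 wr:1>
#2 ALU src=r2,r5 dispatched  <A:0 Mu:2 Ld:0 B:1 rd:2 wr:0>
#3 ALU src=r1,r8 held:FU  <A:0 Mu:2 Ld:0 B:1 rd:2 wr:0>
#4 MUL src=r2,r0 held:WR_PORT  <A:0 Mu:2 Ld:0 B:1 rd:2 wr:0>
#5 MUL src=r6,r8 held:WR_PORT  <A:0 Mu:2 Ld:0 B:1 rd:2 wr:0>

reason(slot 3) = FU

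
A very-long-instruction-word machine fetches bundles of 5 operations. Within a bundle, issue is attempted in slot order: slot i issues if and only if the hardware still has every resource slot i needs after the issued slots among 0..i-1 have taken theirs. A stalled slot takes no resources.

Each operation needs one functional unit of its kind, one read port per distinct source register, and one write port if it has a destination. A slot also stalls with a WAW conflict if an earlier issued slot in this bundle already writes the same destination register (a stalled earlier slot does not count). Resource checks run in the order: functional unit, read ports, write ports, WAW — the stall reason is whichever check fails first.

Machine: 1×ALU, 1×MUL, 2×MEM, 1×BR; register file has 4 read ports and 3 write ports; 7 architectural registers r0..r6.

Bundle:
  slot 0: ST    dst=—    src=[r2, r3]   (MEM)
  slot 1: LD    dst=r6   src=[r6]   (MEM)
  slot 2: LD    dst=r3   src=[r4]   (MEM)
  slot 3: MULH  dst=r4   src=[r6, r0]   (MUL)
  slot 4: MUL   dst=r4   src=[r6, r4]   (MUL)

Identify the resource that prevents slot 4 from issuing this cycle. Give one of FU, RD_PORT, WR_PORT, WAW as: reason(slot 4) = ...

[0] MEM needs rd=2 wr=0: ok; after: ALU=1 MUL=1 MEM=1 BR=1, R=2, W=3
[1] MEM needs rd=1 wr=1: ok; after: ALU=1 MUL=1 MEM=0 BR=1, R=1, W=2
[2] MEM needs rd=1 wr=1: FU; after: ALU=1 MUL=1 MEM=0 BR=1, R=1, W=2
[3] MUL needs rd=2 wr=1: RD_PORT; after: ALU=1 MUL=1 MEM=0 BR=1, R=1, W=2
[4] MUL needs rd=2 wr=1: RD_PORT; after: ALU=1 MUL=1 MEM=0 BR=1, R=1, W=2

reason(slot 4) = RD_PORT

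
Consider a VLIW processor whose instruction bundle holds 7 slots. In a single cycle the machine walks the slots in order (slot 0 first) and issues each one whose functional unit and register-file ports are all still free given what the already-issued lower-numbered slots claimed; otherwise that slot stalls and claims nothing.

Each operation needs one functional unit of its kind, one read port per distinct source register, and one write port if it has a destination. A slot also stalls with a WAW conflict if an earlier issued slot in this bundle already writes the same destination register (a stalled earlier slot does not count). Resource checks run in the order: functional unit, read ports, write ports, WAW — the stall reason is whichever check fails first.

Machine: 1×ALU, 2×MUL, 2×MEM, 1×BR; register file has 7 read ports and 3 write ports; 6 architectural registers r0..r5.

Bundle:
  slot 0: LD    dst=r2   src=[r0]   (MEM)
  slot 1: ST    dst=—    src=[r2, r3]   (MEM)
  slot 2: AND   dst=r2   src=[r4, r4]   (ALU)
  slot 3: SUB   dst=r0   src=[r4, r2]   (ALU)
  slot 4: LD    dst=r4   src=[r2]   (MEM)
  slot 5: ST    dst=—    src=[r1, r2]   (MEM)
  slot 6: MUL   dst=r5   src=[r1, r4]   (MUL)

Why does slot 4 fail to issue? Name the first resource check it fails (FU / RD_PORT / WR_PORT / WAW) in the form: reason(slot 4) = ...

[0] MEM needs rd=1 wr=1: ok; after: ALU=1 MUL=2 MEM=1 BR=1, R=6, W=2
[1] MEM needs rd=2 wr=0: ok; after: ALU=1 MUL=2 MEM=0 BR=1, R=4, W=2
[2] ALU needs rd=1 wr=1: WAW; after: ALU=1 MUL=2 MEM=0 BR=1, R=4, W=2
[3] ALU needs rd=2 wr=1: ok; after: ALU=0 MUL=2 MEM=0 BR=1, R=2, W=1
[4] MEM needs rd=1 wr=1: FU; after: ALU=0 MUL=2 MEM=0 BR=1, R=2, W=1
[5] MEM needs rd=2 wr=0: FU; after: ALU=0 MUL=2 MEM=0 BR=1, R=2, W=1
[6] MUL needs rd=2 wr=1: ok; after: ALU=0 MUL=1 MEM=0 BR=1, R=0, W=0

reason(slot 4) = FU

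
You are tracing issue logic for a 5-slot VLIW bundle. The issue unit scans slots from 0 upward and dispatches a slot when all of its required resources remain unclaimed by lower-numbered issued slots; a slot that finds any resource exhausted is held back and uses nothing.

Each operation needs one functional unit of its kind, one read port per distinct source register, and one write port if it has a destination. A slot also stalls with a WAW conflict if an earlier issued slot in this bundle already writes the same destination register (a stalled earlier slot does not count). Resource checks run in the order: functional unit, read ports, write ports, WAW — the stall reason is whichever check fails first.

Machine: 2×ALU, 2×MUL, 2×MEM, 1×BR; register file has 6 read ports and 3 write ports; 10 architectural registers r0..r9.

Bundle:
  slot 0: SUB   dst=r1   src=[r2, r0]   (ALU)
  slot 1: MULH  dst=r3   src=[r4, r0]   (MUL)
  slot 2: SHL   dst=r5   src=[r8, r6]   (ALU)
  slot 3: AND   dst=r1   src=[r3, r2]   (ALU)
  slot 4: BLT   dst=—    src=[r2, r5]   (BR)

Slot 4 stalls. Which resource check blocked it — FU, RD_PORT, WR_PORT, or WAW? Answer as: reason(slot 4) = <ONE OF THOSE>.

reason(slot 4) = RD_PORT

slot 0 (ALU): ISSUE — free A1,Mu2,Ld2,B1 rp4 wp2
slot 1 (MUL): ISSUE — free A1,Mu1,Ld2,B1 rp2 wp1
slot 2 (ALU): ISSUE — free A0,Mu1,Ld2,B1 rp0 wp0
slot 3 (ALU): stall FU — free A0,Mu1,Ld2,B1 rp0 wp0
slot 4 (BR): stall RD_PORT — free A0,Mu1,Ld2,B1 rp0 wp0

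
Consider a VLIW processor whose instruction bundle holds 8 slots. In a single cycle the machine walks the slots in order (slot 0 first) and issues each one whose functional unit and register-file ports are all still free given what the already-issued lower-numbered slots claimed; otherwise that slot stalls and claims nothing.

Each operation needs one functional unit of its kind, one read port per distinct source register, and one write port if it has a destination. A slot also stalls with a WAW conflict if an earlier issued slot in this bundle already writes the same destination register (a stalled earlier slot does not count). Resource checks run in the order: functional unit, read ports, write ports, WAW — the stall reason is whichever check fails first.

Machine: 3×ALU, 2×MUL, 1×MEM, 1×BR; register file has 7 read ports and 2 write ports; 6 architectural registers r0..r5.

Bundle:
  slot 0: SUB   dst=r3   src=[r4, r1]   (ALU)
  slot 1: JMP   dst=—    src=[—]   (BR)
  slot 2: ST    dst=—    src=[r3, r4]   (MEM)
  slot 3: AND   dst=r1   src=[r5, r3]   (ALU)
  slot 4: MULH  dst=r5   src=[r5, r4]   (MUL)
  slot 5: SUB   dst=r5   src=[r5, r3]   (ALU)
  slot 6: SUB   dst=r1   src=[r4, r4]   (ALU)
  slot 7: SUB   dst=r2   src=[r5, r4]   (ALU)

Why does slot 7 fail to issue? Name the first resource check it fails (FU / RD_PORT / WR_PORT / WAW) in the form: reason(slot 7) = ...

reason(slot 7) = RD_PORT

(0) want 1×ALU +2rd +1wr — yes → AL2|MU2|ME1|BR1|rd5|wr1
(1) want 1×BR +0rd +0wr — yes → AL2|MU2|ME1|BR0|rd5|wr1
(2) want 1×MEM +2rd +0wr — yes → AL2|MU2|ME0|BR0|rd3|wr1
(3) want 1×ALU +2rd +1wr — yes → AL1|MU2|ME0|BR0|rd1|wr0
(4) want 1×MUL +2rd +1wr — RD_PORT → AL1|MU2|ME0|BR0|rd1|wr0
(5) want 1×ALU +2rd +1wr — RD_PORT → AL1|MU2|ME0|BR0|rd1|wr0
(6) want 1×ALU +1rd +1wr — WR_PORT → AL1|MU2|ME0|BR0|rd1|wr0
(7) want 1×ALU +2rd +1wr — RD_PORT → AL1|MU2|ME0|BR0|rd1|wr0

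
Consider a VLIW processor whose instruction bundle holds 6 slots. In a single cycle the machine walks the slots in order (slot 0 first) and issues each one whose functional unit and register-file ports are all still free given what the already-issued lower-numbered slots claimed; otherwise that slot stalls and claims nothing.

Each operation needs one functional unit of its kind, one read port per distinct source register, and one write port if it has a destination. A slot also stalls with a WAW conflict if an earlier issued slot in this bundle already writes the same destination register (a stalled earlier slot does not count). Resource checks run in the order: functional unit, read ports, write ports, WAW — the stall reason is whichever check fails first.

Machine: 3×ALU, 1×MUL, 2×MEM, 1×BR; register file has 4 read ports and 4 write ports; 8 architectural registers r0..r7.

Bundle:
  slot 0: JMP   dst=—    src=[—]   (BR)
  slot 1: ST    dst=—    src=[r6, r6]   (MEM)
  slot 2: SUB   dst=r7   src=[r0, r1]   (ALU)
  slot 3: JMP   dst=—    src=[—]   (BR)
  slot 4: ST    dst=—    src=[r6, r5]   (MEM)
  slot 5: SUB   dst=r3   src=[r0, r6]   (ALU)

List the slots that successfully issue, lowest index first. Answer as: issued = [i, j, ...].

[0] BR needs rd=0 wr=0: ok; after: ALU=3 MUL=1 MEM=2 BR=0, R=4, W=4
[1] MEM needs rd=1 wr=0: ok; after: ALU=3 MUL=1 MEM=1 BR=0, R=3, W=4
[2] ALU needs rd=2 wr=1: ok; after: ALU=2 MUL=1 MEM=1 BR=0, R=1, W=3
[3] BR needs rd=0 wr=0: FU; after: ALU=2 MUL=1 MEM=1 BR=0, R=1, W=3
[4] MEM needs rd=2 wr=0: RD_PORT; after: ALU=2 MUL=1 MEM=1 BR=0, R=1, W=3
[5] ALU needs rd=2 wr=1: RD_PORT; after: ALU=2 MUL=1 MEM=1 BR=0, R=1, W=3

issued = [0, 1, 2]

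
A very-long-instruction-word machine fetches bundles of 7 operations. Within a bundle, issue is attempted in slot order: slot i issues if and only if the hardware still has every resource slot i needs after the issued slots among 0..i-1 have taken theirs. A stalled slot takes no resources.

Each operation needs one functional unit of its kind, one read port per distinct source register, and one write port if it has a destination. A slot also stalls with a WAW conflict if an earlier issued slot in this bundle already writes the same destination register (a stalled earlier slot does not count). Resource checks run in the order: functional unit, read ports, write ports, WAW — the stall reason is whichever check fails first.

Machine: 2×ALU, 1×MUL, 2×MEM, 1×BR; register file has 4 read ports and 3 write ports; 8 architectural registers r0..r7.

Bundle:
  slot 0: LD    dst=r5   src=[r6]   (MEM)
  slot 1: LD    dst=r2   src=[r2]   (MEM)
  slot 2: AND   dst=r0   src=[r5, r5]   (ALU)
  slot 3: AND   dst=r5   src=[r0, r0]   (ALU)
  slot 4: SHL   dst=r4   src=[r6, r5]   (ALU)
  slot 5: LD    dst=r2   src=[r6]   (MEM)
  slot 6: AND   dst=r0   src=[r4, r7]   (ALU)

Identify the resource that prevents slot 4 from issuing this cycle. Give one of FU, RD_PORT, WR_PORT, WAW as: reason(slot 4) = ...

slot 0 (MEM): ISSUE — free A2,Mu1,Ld1,B1 rp3 wp2
slot 1 (MEM): ISSUE — free A2,Mu1,Ld0,B1 rp2 wp1
slot 2 (ALU): ISSUE — free A1,Mu1,Ld0,B1 rp1 wp0
slot 3 (ALU): stall WR_PORT — free A1,Mu1,Ld0,B1 rp1 wp0
slot 4 (ALU): stall RD_PORT — free A1,Mu1,Ld0,B1 rp1 wp0
slot 5 (MEM): stall FU — free A1,Mu1,Ld0,B1 rp1 wp0
slot 6 (ALU): stall RD_PORT — free A1,Mu1,Ld0,B1 rp1 wp0

reason(slot 4) = RD_PORT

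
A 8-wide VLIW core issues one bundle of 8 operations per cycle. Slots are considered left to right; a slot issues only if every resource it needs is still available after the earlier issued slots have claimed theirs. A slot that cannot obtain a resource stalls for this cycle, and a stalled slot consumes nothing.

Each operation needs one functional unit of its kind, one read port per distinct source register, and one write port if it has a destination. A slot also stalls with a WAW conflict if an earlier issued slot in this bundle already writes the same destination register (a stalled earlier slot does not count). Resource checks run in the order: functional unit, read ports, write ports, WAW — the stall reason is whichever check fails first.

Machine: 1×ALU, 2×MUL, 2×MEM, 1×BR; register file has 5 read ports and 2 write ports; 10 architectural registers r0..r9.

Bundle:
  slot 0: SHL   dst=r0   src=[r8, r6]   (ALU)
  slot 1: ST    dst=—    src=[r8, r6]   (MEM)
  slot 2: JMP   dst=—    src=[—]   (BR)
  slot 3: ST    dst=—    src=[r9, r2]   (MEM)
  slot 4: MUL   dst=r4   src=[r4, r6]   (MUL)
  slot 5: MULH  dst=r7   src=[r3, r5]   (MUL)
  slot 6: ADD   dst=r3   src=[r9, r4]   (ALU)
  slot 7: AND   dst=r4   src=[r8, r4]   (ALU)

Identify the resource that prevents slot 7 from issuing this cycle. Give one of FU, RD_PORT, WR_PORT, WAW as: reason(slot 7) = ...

reason(slot 7) = FU

#0 ALU src=r8,r6 dispatched  <A:0 Mu:2 Ld:2 B:1 rd:3 wr:1>
#1 MEM src=r8,r6 dispatched  <A:0 Mu:2 Ld:1 B:1 rd:1 wr:1>
#2 BR src=- dispatched  <A:0 Mu:2 Ld:1 B:0 rd:1 wr:1>
#3 MEM src=r9,r2 held:RD_PORT  <A:0 Mu:2 Ld:1 B:0 rd:1 wr:1>
#4 MUL src=r4,r6 held:RD_PORT  <A:0 Mu:2 Ld:1 B:0 rd:1 wr:1>
#5 MUL src=r3,r5 held:RD_PORT  <A:0 Mu:2 Ld:1 B:0 rd:1 wr:1>
#6 ALU src=r9,r4 held:FU  <A:0 Mu:2 Ld:1 B:0 rd:1 wr:1>
#7 ALU src=r8,r4 held:FU  <A:0 Mu:2 Ld:1 B:0 rd:1 wr:1>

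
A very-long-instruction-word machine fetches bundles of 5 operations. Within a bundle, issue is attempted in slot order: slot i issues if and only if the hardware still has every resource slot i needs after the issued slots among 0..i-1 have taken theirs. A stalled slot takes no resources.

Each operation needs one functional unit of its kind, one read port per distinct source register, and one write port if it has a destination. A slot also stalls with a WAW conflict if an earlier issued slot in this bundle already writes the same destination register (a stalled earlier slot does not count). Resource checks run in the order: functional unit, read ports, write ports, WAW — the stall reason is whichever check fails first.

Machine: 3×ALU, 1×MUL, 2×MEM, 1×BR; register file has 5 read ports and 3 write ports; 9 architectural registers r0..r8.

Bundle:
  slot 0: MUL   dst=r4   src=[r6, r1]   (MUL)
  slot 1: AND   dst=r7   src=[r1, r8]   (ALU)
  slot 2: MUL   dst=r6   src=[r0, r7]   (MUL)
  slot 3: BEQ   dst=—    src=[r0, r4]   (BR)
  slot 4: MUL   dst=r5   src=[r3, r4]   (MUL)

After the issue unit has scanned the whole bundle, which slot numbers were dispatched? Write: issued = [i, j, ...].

issued = [0, 1]

slot 0 (MUL): ISSUE — free A3,Mu0,Ld2,B1 rp3 wp2
slot 1 (ALU): ISSUE — free A2,Mu0,Ld2,B1 rp1 wp1
slot 2 (MUL): stall FU — free A2,Mu0,Ld2,B1 rp1 wp1
slot 3 (BR): stall RD_PORT — free A2,Mu0,Ld2,B1 rp1 wp1
slot 4 (MUL): stall FU — free A2,Mu0,Ld2,B1 rp1 wp1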